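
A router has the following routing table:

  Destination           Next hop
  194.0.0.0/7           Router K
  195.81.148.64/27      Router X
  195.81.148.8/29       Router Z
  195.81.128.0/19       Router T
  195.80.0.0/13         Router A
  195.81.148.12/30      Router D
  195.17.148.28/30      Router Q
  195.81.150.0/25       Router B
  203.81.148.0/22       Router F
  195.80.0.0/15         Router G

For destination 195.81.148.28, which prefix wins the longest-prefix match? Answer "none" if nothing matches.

195.81.128.0/19

Entries matching 195.81.148.28:
  194.0.0.0/7 (194.0.0.0 - 195.255.255.255)
  195.80.0.0/13 (195.80.0.0 - 195.87.255.255)
  195.80.0.0/15 (195.80.0.0 - 195.81.255.255)
  195.81.128.0/19 (195.81.128.0 - 195.81.159.255)
Most specific is 195.81.128.0/19.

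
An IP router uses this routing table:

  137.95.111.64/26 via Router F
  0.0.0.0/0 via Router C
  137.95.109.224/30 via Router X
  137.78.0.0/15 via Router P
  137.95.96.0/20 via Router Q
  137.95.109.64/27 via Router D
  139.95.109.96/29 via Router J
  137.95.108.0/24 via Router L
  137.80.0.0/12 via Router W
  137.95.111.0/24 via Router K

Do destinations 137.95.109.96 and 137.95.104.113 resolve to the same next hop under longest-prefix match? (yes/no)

yes

137.95.109.96: longest match 137.95.96.0/20 -> Router Q
137.95.104.113: longest match 137.95.96.0/20 -> Router Q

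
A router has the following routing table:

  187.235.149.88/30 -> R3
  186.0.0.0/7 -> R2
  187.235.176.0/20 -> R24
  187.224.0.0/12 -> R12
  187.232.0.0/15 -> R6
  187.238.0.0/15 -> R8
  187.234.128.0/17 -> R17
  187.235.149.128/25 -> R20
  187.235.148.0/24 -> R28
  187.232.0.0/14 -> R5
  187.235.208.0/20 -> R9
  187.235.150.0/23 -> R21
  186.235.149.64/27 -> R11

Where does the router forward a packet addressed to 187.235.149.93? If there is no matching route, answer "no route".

Routes whose prefix contains 187.235.149.93:
  186.0.0.0/7 (186.0.0.0 - 187.255.255.255) -> R2
  187.224.0.0/12 (187.224.0.0 - 187.239.255.255) -> R12
  187.232.0.0/14 (187.232.0.0 - 187.235.255.255) -> R5
More-specific entries that do NOT match:
  187.235.149.88/30 (187.235.149.88 - 187.235.149.91) does not contain 187.235.149.93
  186.235.149.64/27 (186.235.149.64 - 186.235.149.95) does not contain 187.235.149.93
  187.235.149.128/25 (187.235.149.128 - 187.235.149.255) does not contain 187.235.149.93
  187.235.148.0/24 (187.235.148.0 - 187.235.148.255) does not contain 187.235.149.93
  187.235.150.0/23 (187.235.150.0 - 187.235.151.255) does not contain 187.235.149.93
  187.235.176.0/20 (187.235.176.0 - 187.235.191.255) does not contain 187.235.149.93
  187.235.208.0/20 (187.235.208.0 - 187.235.223.255) does not contain 187.235.149.93
  187.234.128.0/17 (187.234.128.0 - 187.234.255.255) does not contain 187.235.149.93
  187.232.0.0/15 (187.232.0.0 - 187.233.255.255) does not contain 187.235.149.93
  187.238.0.0/15 (187.238.0.0 - 187.239.255.255) does not contain 187.235.149.93
Longest matching prefix is /14 -> next hop R5.

R5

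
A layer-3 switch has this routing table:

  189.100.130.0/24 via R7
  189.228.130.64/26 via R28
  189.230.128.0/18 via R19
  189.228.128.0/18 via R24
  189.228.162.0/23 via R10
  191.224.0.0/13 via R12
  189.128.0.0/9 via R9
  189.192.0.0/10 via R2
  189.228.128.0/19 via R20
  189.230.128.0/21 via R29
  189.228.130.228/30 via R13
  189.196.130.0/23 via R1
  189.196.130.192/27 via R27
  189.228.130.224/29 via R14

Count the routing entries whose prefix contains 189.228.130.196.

4

Prefixes containing 189.228.130.196:
  189.128.0.0/9 (189.128.0.0 - 189.255.255.255)
  189.192.0.0/10 (189.192.0.0 - 189.255.255.255)
  189.228.128.0/18 (189.228.128.0 - 189.228.191.255)
  189.228.128.0/19 (189.228.128.0 - 189.228.159.255)
Total matching entries: 4.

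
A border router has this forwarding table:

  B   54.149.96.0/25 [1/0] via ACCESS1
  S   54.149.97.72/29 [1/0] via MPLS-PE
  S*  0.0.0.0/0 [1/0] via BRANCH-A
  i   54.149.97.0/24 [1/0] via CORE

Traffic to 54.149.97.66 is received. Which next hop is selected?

CORE

Routes whose prefix contains 54.149.97.66:
  0.0.0.0/0 (default, matches everything) -> BRANCH-A
  54.149.97.0/24 (54.149.97.0 - 54.149.97.255) -> CORE
More-specific entries that do NOT match:
  54.149.97.72/29 (54.149.97.72 - 54.149.97.79) does not contain 54.149.97.66
  54.149.96.0/25 (54.149.96.0 - 54.149.96.127) does not contain 54.149.97.66
Longest matching prefix is /24 -> next hop CORE.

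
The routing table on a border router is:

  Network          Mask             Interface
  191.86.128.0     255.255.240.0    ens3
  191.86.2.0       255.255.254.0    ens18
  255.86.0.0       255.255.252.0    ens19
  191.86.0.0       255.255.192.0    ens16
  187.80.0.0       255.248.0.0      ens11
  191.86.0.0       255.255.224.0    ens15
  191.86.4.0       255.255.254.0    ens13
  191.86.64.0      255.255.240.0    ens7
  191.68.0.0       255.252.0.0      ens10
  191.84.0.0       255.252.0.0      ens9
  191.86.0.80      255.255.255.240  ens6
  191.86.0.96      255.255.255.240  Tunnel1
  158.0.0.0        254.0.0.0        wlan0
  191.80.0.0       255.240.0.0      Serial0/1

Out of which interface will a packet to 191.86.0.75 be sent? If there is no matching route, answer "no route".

ens15

Routes whose prefix contains 191.86.0.75:
  191.80.0.0/12 (191.80.0.0 - 191.95.255.255) -> Serial0/1
  191.84.0.0/14 (191.84.0.0 - 191.87.255.255) -> ens9
  191.86.0.0/18 (191.86.0.0 - 191.86.63.255) -> ens16
  191.86.0.0/19 (191.86.0.0 - 191.86.31.255) -> ens15
More-specific entries that do NOT match:
  191.86.0.80/28 (191.86.0.80 - 191.86.0.95) does not contain 191.86.0.75
  191.86.0.96/28 (191.86.0.96 - 191.86.0.111) does not contain 191.86.0.75
  191.86.2.0/23 (191.86.2.0 - 191.86.3.255) does not contain 191.86.0.75
  191.86.4.0/23 (191.86.4.0 - 191.86.5.255) does not contain 191.86.0.75
  255.86.0.0/22 (255.86.0.0 - 255.86.3.255) does not contain 191.86.0.75
  191.86.128.0/20 (191.86.128.0 - 191.86.143.255) does not contain 191.86.0.75
  191.86.64.0/20 (191.86.64.0 - 191.86.79.255) does not contain 191.86.0.75
Longest matching prefix is /19 -> interface ens15.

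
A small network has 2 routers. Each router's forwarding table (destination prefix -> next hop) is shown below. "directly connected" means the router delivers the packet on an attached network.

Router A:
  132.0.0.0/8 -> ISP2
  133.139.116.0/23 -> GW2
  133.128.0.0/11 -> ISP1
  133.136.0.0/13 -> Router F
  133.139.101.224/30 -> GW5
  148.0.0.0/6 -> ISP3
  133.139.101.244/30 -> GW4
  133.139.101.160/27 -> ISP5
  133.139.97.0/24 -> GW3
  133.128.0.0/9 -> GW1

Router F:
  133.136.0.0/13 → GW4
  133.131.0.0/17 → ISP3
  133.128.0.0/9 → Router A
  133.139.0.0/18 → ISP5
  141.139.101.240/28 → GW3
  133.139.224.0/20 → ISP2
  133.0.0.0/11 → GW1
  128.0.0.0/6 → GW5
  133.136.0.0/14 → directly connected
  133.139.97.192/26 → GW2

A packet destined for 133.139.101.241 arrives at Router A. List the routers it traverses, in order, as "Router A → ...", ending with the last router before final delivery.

Router A → Router F

At Router A: longest match for 133.139.101.241 is 133.136.0.0/13 -> Router F
At Router F: longest match for 133.139.101.241 is 133.136.0.0/14 -> directly connected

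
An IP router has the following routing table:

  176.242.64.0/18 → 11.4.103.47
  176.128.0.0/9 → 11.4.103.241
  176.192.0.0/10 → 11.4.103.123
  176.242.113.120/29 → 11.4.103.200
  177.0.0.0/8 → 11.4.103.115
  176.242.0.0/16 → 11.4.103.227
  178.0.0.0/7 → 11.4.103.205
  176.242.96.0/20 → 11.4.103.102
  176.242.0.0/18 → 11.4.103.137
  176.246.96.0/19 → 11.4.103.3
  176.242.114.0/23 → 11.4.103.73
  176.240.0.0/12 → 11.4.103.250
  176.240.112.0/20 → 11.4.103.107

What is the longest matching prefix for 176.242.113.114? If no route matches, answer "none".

Entries matching 176.242.113.114:
  176.128.0.0/9 (176.128.0.0 - 176.255.255.255)
  176.192.0.0/10 (176.192.0.0 - 176.255.255.255)
  176.240.0.0/12 (176.240.0.0 - 176.255.255.255)
  176.242.0.0/16 (176.242.0.0 - 176.242.255.255)
  176.242.64.0/18 (176.242.64.0 - 176.242.127.255)
Most specific is 176.242.64.0/18.

176.242.64.0/18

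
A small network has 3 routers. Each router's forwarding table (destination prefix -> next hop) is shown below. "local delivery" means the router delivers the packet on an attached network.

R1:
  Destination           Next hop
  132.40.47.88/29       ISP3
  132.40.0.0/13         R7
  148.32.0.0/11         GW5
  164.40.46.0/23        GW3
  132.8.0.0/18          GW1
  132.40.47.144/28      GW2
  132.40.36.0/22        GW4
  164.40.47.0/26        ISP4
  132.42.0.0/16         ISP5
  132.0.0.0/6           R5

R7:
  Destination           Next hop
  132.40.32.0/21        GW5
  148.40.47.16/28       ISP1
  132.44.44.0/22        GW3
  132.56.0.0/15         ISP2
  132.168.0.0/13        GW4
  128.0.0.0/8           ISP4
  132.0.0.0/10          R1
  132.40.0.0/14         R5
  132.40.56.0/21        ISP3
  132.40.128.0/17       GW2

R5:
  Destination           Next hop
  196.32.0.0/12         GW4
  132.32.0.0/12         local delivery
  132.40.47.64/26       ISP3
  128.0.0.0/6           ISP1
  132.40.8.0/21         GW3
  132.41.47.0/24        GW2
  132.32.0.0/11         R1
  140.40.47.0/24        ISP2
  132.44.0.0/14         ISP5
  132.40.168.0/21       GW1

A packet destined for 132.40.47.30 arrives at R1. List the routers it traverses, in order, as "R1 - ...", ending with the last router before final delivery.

R1 - R7 - R5

At R1: longest match for 132.40.47.30 is 132.40.0.0/13 -> R7
At R7: longest match for 132.40.47.30 is 132.40.0.0/14 -> R5
At R5: longest match for 132.40.47.30 is 132.32.0.0/12 -> local delivery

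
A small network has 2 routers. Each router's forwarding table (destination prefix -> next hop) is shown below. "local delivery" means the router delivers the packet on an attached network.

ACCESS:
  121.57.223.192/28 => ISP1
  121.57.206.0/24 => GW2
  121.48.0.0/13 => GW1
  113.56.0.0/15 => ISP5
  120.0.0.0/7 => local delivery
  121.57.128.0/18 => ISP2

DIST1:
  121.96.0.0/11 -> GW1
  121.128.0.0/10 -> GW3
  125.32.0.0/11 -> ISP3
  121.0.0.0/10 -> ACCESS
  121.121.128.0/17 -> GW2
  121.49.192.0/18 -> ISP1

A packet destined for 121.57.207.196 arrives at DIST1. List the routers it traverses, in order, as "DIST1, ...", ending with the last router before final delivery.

DIST1, ACCESS

At DIST1: longest match for 121.57.207.196 is 121.0.0.0/10 -> ACCESS
At ACCESS: longest match for 121.57.207.196 is 120.0.0.0/7 -> local delivery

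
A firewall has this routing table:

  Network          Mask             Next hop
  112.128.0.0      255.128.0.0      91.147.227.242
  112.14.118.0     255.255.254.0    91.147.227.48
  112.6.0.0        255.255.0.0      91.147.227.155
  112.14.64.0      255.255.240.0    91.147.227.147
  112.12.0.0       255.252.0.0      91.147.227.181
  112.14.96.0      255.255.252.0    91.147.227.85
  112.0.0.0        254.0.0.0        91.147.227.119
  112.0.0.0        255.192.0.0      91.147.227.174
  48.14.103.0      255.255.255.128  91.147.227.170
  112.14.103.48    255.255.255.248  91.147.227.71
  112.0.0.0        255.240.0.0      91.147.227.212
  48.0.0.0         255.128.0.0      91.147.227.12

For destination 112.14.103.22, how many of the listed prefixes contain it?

Prefixes containing 112.14.103.22:
  112.0.0.0/7 (112.0.0.0 - 113.255.255.255)
  112.0.0.0/10 (112.0.0.0 - 112.63.255.255)
  112.0.0.0/12 (112.0.0.0 - 112.15.255.255)
  112.12.0.0/14 (112.12.0.0 - 112.15.255.255)
Total matching entries: 4.

4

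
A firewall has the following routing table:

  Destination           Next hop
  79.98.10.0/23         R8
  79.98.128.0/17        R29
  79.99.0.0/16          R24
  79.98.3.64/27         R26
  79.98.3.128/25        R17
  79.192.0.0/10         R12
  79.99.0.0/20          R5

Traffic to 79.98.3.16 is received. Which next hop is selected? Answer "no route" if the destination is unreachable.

No entry's prefix contains 79.98.3.16; there is no default route.

no route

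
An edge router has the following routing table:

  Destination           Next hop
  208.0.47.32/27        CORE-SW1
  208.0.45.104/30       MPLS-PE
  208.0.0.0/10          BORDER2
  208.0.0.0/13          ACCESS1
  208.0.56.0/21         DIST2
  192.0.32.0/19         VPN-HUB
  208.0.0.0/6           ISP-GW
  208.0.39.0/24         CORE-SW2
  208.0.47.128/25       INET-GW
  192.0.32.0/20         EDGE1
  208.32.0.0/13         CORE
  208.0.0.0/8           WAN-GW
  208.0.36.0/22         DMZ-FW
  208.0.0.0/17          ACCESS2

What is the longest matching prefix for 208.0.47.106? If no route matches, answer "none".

208.0.0.0/17

Entries matching 208.0.47.106:
  208.0.0.0/6 (208.0.0.0 - 211.255.255.255)
  208.0.0.0/8 (208.0.0.0 - 208.255.255.255)
  208.0.0.0/10 (208.0.0.0 - 208.63.255.255)
  208.0.0.0/13 (208.0.0.0 - 208.7.255.255)
  208.0.0.0/17 (208.0.0.0 - 208.0.127.255)
Most specific is 208.0.0.0/17.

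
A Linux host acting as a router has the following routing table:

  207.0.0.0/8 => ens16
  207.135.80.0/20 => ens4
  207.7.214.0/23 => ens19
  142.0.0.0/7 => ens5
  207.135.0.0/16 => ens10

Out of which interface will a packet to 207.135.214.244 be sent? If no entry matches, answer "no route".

ens10

Routes whose prefix contains 207.135.214.244:
  207.0.0.0/8 (207.0.0.0 - 207.255.255.255) -> ens16
  207.135.0.0/16 (207.135.0.0 - 207.135.255.255) -> ens10
More-specific entries that do NOT match:
  207.7.214.0/23 (207.7.214.0 - 207.7.215.255) does not contain 207.135.214.244
  207.135.80.0/20 (207.135.80.0 - 207.135.95.255) does not contain 207.135.214.244
Longest matching prefix is /16 -> interface ens10.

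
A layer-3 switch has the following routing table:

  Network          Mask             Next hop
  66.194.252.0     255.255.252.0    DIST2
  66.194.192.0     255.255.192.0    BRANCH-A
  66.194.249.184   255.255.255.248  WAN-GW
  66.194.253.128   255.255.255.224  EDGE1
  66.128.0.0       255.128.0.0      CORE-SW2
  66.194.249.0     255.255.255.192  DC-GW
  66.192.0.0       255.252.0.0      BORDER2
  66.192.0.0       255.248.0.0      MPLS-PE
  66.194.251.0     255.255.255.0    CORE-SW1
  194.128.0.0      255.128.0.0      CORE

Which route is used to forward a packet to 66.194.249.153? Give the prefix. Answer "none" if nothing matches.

66.194.192.0/18

Entries matching 66.194.249.153:
  66.128.0.0/9 (66.128.0.0 - 66.255.255.255)
  66.192.0.0/13 (66.192.0.0 - 66.199.255.255)
  66.192.0.0/14 (66.192.0.0 - 66.195.255.255)
  66.194.192.0/18 (66.194.192.0 - 66.194.255.255)
Most specific is 66.194.192.0/18.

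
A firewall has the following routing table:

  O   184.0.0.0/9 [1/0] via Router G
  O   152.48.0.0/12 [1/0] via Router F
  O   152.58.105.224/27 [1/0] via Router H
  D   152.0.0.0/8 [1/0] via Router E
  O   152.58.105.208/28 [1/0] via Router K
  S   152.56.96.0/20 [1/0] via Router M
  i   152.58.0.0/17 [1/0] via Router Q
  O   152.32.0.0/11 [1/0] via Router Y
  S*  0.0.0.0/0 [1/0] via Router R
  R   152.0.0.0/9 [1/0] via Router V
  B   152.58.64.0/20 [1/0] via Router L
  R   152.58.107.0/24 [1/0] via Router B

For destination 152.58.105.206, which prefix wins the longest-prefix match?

152.58.0.0/17

Entries matching 152.58.105.206:
  0.0.0.0/0 (default, matches everything)
  152.0.0.0/8 (152.0.0.0 - 152.255.255.255)
  152.0.0.0/9 (152.0.0.0 - 152.127.255.255)
  152.32.0.0/11 (152.32.0.0 - 152.63.255.255)
  152.48.0.0/12 (152.48.0.0 - 152.63.255.255)
  152.58.0.0/17 (152.58.0.0 - 152.58.127.255)
Most specific is 152.58.0.0/17.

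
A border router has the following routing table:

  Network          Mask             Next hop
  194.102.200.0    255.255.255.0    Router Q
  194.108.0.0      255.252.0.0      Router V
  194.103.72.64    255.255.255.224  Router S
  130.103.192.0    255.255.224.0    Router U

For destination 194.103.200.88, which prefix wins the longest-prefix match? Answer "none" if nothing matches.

none

194.103.200.88 is outside every listed prefix and there is no default route.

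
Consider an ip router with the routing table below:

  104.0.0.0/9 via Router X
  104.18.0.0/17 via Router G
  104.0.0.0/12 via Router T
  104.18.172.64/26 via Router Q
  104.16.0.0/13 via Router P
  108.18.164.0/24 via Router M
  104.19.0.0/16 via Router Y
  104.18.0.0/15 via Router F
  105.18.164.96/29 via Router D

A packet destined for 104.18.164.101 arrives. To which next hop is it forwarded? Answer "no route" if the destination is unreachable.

Routes whose prefix contains 104.18.164.101:
  104.0.0.0/9 (104.0.0.0 - 104.127.255.255) -> Router X
  104.16.0.0/13 (104.16.0.0 - 104.23.255.255) -> Router P
  104.18.0.0/15 (104.18.0.0 - 104.19.255.255) -> Router F
More-specific entries that do NOT match:
  105.18.164.96/29 (105.18.164.96 - 105.18.164.103) does not contain 104.18.164.101
  104.18.172.64/26 (104.18.172.64 - 104.18.172.127) does not contain 104.18.164.101
  108.18.164.0/24 (108.18.164.0 - 108.18.164.255) does not contain 104.18.164.101
  104.18.0.0/17 (104.18.0.0 - 104.18.127.255) does not contain 104.18.164.101
  104.19.0.0/16 (104.19.0.0 - 104.19.255.255) does not contain 104.18.164.101
Longest matching prefix is /15 -> next hop Router F.

Router F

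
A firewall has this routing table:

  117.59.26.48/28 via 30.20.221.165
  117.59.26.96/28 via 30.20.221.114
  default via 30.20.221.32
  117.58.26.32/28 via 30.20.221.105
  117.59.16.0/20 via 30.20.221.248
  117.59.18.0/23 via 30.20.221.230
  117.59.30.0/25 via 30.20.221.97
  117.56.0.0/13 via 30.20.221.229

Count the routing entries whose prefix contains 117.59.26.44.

Prefixes containing 117.59.26.44:
  0.0.0.0/0 (default, matches everything)
  117.56.0.0/13 (117.56.0.0 - 117.63.255.255)
  117.59.16.0/20 (117.59.16.0 - 117.59.31.255)
Total matching entries: 3.

3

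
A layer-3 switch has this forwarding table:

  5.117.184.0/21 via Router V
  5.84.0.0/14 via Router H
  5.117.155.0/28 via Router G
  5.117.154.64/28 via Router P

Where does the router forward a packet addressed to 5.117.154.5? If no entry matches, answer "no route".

No entry's prefix contains 5.117.154.5; there is no default route.

no route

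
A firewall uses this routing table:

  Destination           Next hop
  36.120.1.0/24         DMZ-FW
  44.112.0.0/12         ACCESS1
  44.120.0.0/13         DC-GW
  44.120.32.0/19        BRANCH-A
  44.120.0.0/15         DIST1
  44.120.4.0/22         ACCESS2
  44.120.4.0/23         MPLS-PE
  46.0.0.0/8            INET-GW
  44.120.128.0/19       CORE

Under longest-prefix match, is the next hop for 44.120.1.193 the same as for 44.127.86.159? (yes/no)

no

44.120.1.193: longest match 44.120.0.0/15 -> DIST1
44.127.86.159: longest match 44.120.0.0/13 -> DC-GW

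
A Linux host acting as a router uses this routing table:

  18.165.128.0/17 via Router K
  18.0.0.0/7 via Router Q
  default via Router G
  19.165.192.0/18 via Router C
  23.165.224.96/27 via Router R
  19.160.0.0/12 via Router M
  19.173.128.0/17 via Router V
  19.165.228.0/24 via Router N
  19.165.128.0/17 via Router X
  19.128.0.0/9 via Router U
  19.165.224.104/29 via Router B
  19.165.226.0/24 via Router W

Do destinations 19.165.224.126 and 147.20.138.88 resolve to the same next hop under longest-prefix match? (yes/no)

19.165.224.126: longest match 19.165.192.0/18 -> Router C
147.20.138.88: longest match 0.0.0.0/0 -> Router G

no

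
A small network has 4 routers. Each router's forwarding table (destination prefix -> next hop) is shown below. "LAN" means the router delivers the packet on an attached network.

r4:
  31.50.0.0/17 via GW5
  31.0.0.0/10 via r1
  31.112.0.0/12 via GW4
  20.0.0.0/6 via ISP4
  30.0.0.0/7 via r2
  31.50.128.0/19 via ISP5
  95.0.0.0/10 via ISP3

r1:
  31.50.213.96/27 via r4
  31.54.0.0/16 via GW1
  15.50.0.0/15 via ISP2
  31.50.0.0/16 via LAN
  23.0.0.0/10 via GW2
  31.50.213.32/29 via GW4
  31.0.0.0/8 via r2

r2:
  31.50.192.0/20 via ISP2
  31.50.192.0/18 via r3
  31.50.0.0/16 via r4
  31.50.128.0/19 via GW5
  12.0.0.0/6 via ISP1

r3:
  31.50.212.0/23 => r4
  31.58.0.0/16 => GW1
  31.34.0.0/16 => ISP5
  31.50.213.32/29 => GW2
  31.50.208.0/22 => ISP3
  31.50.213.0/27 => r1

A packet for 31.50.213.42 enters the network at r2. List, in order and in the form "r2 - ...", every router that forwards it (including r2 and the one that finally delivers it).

At r2: longest match for 31.50.213.42 is 31.50.192.0/18 -> r3
At r3: longest match for 31.50.213.42 is 31.50.212.0/23 -> r4
At r4: longest match for 31.50.213.42 is 31.0.0.0/10 -> r1
At r1: longest match for 31.50.213.42 is 31.50.0.0/16 -> LAN

r2 - r3 - r4 - r1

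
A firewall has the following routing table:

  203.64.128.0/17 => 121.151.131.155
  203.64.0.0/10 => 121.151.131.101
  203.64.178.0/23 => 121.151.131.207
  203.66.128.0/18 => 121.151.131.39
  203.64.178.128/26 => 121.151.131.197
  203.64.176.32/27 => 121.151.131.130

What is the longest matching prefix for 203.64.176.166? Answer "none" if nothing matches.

203.64.128.0/17

Entries matching 203.64.176.166:
  203.64.0.0/10 (203.64.0.0 - 203.127.255.255)
  203.64.128.0/17 (203.64.128.0 - 203.64.255.255)
Most specific is 203.64.128.0/17.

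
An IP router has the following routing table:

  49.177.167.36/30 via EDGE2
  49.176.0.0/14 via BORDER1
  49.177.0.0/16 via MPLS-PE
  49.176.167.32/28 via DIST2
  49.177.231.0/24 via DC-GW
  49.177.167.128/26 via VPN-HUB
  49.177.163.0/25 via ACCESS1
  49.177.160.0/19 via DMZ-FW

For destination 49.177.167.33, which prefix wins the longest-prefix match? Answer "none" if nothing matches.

Entries matching 49.177.167.33:
  49.176.0.0/14 (49.176.0.0 - 49.179.255.255)
  49.177.0.0/16 (49.177.0.0 - 49.177.255.255)
  49.177.160.0/19 (49.177.160.0 - 49.177.191.255)
Most specific is 49.177.160.0/19.

49.177.160.0/19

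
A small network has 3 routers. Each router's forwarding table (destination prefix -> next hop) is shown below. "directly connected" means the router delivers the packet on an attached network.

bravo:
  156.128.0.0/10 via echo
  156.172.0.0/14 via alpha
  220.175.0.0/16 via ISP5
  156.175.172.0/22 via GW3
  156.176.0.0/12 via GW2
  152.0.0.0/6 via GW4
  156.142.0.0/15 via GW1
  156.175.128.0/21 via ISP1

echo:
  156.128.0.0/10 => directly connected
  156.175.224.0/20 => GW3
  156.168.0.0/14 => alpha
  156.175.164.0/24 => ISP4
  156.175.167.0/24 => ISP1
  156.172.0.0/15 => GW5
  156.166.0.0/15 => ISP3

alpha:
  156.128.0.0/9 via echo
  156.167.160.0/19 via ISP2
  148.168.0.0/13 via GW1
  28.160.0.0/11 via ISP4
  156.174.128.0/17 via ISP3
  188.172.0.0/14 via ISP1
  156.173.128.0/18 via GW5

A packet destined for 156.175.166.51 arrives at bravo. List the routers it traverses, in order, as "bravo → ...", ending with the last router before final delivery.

At bravo: longest match for 156.175.166.51 is 156.172.0.0/14 -> alpha
At alpha: longest match for 156.175.166.51 is 156.128.0.0/9 -> echo
At echo: longest match for 156.175.166.51 is 156.128.0.0/10 -> directly connected

bravo → alpha → echo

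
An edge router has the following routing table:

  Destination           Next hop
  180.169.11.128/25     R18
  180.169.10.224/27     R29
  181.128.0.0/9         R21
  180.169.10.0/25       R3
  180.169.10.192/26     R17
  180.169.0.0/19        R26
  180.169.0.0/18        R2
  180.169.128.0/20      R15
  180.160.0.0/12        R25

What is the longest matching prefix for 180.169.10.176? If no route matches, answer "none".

Entries matching 180.169.10.176:
  180.160.0.0/12 (180.160.0.0 - 180.175.255.255)
  180.169.0.0/18 (180.169.0.0 - 180.169.63.255)
  180.169.0.0/19 (180.169.0.0 - 180.169.31.255)
Most specific is 180.169.0.0/19.

180.169.0.0/19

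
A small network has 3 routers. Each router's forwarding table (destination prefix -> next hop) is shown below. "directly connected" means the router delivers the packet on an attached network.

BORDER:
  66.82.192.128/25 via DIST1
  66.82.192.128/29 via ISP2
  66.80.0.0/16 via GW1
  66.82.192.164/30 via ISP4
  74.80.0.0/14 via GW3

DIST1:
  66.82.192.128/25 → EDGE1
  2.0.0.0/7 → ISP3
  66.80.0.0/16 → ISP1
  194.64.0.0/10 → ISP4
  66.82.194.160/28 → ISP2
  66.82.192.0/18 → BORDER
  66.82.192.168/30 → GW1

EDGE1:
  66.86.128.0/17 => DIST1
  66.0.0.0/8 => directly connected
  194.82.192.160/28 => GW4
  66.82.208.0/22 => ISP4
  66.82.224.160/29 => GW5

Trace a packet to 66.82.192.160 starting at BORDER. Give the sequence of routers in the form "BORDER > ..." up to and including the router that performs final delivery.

At BORDER: longest match for 66.82.192.160 is 66.82.192.128/25 -> DIST1
At DIST1: longest match for 66.82.192.160 is 66.82.192.128/25 -> EDGE1
At EDGE1: longest match for 66.82.192.160 is 66.0.0.0/8 -> directly connected

BORDER > DIST1 > EDGE1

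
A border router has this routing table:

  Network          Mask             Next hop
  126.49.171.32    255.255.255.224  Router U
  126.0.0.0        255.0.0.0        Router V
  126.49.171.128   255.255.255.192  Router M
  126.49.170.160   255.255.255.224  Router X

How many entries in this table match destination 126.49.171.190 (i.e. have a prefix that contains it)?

2

Prefixes containing 126.49.171.190:
  126.0.0.0/8 (126.0.0.0 - 126.255.255.255)
  126.49.171.128/26 (126.49.171.128 - 126.49.171.191)
Total matching entries: 2.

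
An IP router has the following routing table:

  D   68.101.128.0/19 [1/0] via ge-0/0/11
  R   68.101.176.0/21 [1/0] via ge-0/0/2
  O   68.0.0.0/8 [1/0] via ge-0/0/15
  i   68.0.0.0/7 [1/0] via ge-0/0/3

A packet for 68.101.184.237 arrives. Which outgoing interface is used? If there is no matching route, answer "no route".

ge-0/0/15

Routes whose prefix contains 68.101.184.237:
  68.0.0.0/7 (68.0.0.0 - 69.255.255.255) -> ge-0/0/3
  68.0.0.0/8 (68.0.0.0 - 68.255.255.255) -> ge-0/0/15
More-specific entries that do NOT match:
  68.101.176.0/21 (68.101.176.0 - 68.101.183.255) does not contain 68.101.184.237
  68.101.128.0/19 (68.101.128.0 - 68.101.159.255) does not contain 68.101.184.237
Longest matching prefix is /8 -> interface ge-0/0/15.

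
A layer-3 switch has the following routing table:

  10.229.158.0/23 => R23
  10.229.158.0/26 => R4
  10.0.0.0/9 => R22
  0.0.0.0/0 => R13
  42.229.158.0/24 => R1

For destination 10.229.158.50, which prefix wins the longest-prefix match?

10.229.158.0/26

Entries matching 10.229.158.50:
  0.0.0.0/0 (default, matches everything)
  10.229.158.0/23 (10.229.158.0 - 10.229.159.255)
  10.229.158.0/26 (10.229.158.0 - 10.229.158.63)
Most specific is 10.229.158.0/26.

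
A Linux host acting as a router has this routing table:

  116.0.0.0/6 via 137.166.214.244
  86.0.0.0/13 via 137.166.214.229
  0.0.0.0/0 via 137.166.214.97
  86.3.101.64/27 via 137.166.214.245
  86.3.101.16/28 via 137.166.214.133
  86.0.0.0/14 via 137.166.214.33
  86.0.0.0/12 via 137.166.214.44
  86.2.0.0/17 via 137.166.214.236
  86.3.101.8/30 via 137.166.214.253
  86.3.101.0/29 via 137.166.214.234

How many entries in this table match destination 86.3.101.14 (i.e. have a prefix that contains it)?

4

Prefixes containing 86.3.101.14:
  0.0.0.0/0 (default, matches everything)
  86.0.0.0/12 (86.0.0.0 - 86.15.255.255)
  86.0.0.0/13 (86.0.0.0 - 86.7.255.255)
  86.0.0.0/14 (86.0.0.0 - 86.3.255.255)
Total matching entries: 4.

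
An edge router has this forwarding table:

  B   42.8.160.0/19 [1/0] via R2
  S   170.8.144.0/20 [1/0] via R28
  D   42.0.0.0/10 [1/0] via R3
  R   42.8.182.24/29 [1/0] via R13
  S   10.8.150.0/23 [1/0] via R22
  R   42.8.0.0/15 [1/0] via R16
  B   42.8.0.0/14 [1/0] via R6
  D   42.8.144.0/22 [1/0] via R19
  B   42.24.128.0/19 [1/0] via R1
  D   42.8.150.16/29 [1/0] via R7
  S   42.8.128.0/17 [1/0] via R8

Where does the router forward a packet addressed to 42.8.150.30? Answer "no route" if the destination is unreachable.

R8

Routes whose prefix contains 42.8.150.30:
  42.0.0.0/10 (42.0.0.0 - 42.63.255.255) -> R3
  42.8.0.0/14 (42.8.0.0 - 42.11.255.255) -> R6
  42.8.0.0/15 (42.8.0.0 - 42.9.255.255) -> R16
  42.8.128.0/17 (42.8.128.0 - 42.8.255.255) -> R8
More-specific entries that do NOT match:
  42.8.182.24/29 (42.8.182.24 - 42.8.182.31) does not contain 42.8.150.30
  42.8.150.16/29 (42.8.150.16 - 42.8.150.23) does not contain 42.8.150.30
  10.8.150.0/23 (10.8.150.0 - 10.8.151.255) does not contain 42.8.150.30
  42.8.144.0/22 (42.8.144.0 - 42.8.147.255) does not contain 42.8.150.30
  170.8.144.0/20 (170.8.144.0 - 170.8.159.255) does not contain 42.8.150.30
  42.8.160.0/19 (42.8.160.0 - 42.8.191.255) does not contain 42.8.150.30
  42.24.128.0/19 (42.24.128.0 - 42.24.159.255) does not contain 42.8.150.30
Longest matching prefix is /17 -> next hop R8.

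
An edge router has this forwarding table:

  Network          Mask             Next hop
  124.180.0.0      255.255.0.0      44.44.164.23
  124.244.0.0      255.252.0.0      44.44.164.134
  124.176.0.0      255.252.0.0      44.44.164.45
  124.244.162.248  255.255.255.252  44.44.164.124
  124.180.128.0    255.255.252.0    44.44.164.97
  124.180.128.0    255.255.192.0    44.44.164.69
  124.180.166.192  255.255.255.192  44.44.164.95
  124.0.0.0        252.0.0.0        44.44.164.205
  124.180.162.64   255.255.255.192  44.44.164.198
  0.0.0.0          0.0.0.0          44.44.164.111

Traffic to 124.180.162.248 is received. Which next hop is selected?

44.44.164.69

Routes whose prefix contains 124.180.162.248:
  0.0.0.0/0 (default, matches everything) -> 44.44.164.111
  124.0.0.0/6 (124.0.0.0 - 127.255.255.255) -> 44.44.164.205
  124.180.0.0/16 (124.180.0.0 - 124.180.255.255) -> 44.44.164.23
  124.180.128.0/18 (124.180.128.0 - 124.180.191.255) -> 44.44.164.69
More-specific entries that do NOT match:
  124.244.162.248/30 (124.244.162.248 - 124.244.162.251) does not contain 124.180.162.248
  124.180.166.192/26 (124.180.166.192 - 124.180.166.255) does not contain 124.180.162.248
  124.180.162.64/26 (124.180.162.64 - 124.180.162.127) does not contain 124.180.162.248
  124.180.128.0/22 (124.180.128.0 - 124.180.131.255) does not contain 124.180.162.248
Longest matching prefix is /18 -> next hop 44.44.164.69.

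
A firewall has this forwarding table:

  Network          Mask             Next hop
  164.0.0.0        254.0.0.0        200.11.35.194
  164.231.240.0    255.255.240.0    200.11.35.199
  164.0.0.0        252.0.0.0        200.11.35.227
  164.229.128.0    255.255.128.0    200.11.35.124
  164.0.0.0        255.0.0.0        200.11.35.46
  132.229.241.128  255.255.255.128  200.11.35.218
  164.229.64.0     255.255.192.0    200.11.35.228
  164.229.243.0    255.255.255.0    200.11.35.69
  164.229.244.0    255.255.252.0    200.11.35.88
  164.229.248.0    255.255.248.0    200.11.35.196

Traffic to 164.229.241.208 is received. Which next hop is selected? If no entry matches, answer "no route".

Routes whose prefix contains 164.229.241.208:
  164.0.0.0/6 (164.0.0.0 - 167.255.255.255) -> 200.11.35.227
  164.0.0.0/7 (164.0.0.0 - 165.255.255.255) -> 200.11.35.194
  164.0.0.0/8 (164.0.0.0 - 164.255.255.255) -> 200.11.35.46
  164.229.128.0/17 (164.229.128.0 - 164.229.255.255) -> 200.11.35.124
More-specific entries that do NOT match:
  132.229.241.128/25 (132.229.241.128 - 132.229.241.255) does not contain 164.229.241.208
  164.229.243.0/24 (164.229.243.0 - 164.229.243.255) does not contain 164.229.241.208
  164.229.244.0/22 (164.229.244.0 - 164.229.247.255) does not contain 164.229.241.208
  164.229.248.0/21 (164.229.248.0 - 164.229.255.255) does not contain 164.229.241.208
  164.231.240.0/20 (164.231.240.0 - 164.231.255.255) does not contain 164.229.241.208
  164.229.64.0/18 (164.229.64.0 - 164.229.127.255) does not contain 164.229.241.208
Longest matching prefix is /17 -> next hop 200.11.35.124.

200.11.35.124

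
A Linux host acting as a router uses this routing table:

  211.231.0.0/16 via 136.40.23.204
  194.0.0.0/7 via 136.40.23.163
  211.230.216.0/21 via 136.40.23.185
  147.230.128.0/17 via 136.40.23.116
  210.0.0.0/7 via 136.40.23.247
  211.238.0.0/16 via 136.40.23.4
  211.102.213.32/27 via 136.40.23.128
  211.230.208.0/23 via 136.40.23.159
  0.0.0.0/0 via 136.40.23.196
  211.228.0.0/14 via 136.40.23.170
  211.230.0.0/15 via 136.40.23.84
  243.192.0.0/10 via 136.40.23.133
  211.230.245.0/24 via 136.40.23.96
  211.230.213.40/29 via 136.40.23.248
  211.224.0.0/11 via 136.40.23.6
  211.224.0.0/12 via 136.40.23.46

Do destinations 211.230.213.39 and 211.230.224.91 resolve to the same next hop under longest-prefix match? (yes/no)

211.230.213.39: longest match 211.230.0.0/15 -> 136.40.23.84
211.230.224.91: longest match 211.230.0.0/15 -> 136.40.23.84

yes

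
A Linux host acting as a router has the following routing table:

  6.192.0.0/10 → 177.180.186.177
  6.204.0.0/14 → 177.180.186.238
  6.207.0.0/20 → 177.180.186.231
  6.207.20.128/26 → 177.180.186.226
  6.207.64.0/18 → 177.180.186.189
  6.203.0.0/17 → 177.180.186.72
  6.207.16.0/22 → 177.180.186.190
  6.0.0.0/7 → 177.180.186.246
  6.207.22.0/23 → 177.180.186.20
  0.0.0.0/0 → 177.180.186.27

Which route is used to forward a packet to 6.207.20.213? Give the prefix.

Entries matching 6.207.20.213:
  0.0.0.0/0 (default, matches everything)
  6.0.0.0/7 (6.0.0.0 - 7.255.255.255)
  6.192.0.0/10 (6.192.0.0 - 6.255.255.255)
  6.204.0.0/14 (6.204.0.0 - 6.207.255.255)
Most specific is 6.204.0.0/14.

6.204.0.0/14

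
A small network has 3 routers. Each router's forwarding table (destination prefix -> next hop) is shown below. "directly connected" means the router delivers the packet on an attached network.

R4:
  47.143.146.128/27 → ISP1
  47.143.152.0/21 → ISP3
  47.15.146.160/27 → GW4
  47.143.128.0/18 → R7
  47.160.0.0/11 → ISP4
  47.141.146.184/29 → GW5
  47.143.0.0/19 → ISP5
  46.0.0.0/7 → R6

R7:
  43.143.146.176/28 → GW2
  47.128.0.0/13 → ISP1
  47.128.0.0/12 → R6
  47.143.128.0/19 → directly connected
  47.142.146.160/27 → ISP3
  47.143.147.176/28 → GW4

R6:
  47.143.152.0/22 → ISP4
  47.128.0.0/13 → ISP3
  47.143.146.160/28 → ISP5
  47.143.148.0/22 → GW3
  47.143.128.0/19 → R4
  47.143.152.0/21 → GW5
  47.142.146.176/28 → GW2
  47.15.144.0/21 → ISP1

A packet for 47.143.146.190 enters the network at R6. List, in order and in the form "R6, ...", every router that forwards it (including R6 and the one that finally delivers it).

At R6: longest match for 47.143.146.190 is 47.143.128.0/19 -> R4
At R4: longest match for 47.143.146.190 is 47.143.128.0/18 -> R7
At R7: longest match for 47.143.146.190 is 47.143.128.0/19 -> directly connected

R6, R4, R7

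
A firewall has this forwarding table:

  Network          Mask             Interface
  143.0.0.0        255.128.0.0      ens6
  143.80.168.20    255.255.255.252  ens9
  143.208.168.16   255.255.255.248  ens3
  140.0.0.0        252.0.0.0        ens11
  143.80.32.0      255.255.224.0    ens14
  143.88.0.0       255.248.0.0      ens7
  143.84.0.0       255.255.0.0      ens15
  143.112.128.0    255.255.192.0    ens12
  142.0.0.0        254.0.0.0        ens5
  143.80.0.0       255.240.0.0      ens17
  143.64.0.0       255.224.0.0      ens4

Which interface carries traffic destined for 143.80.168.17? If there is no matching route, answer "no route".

Routes whose prefix contains 143.80.168.17:
  140.0.0.0/6 (140.0.0.0 - 143.255.255.255) -> ens11
  142.0.0.0/7 (142.0.0.0 - 143.255.255.255) -> ens5
  143.0.0.0/9 (143.0.0.0 - 143.127.255.255) -> ens6
  143.64.0.0/11 (143.64.0.0 - 143.95.255.255) -> ens4
  143.80.0.0/12 (143.80.0.0 - 143.95.255.255) -> ens17
More-specific entries that do NOT match:
  143.80.168.20/30 (143.80.168.20 - 143.80.168.23) does not contain 143.80.168.17
  143.208.168.16/29 (143.208.168.16 - 143.208.168.23) does not contain 143.80.168.17
  143.80.32.0/19 (143.80.32.0 - 143.80.63.255) does not contain 143.80.168.17
  143.112.128.0/18 (143.112.128.0 - 143.112.191.255) does not contain 143.80.168.17
  143.84.0.0/16 (143.84.0.0 - 143.84.255.255) does not contain 143.80.168.17
  143.88.0.0/13 (143.88.0.0 - 143.95.255.255) does not contain 143.80.168.17
Longest matching prefix is /12 -> interface ens17.

ens17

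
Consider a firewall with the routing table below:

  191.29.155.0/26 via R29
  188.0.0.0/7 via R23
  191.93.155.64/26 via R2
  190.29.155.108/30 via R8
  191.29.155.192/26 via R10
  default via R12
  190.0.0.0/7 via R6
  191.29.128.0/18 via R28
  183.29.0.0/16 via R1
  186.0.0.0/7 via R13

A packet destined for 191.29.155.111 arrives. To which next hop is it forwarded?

Routes whose prefix contains 191.29.155.111:
  0.0.0.0/0 (default, matches everything) -> R12
  190.0.0.0/7 (190.0.0.0 - 191.255.255.255) -> R6
  191.29.128.0/18 (191.29.128.0 - 191.29.191.255) -> R28
More-specific entries that do NOT match:
  190.29.155.108/30 (190.29.155.108 - 190.29.155.111) does not contain 191.29.155.111
  191.29.155.0/26 (191.29.155.0 - 191.29.155.63) does not contain 191.29.155.111
  191.93.155.64/26 (191.93.155.64 - 191.93.155.127) does not contain 191.29.155.111
  191.29.155.192/26 (191.29.155.192 - 191.29.155.255) does not contain 191.29.155.111
Longest matching prefix is /18 -> next hop R28.

R28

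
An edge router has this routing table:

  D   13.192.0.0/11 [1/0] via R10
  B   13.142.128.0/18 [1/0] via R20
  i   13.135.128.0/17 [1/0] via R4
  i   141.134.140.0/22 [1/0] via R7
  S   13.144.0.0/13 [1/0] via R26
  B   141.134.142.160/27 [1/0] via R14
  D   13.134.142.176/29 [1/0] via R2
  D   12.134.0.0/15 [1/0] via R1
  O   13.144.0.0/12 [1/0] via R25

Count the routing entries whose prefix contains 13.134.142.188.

0

No listed prefix contains 13.134.142.188.
Total matching entries: 0.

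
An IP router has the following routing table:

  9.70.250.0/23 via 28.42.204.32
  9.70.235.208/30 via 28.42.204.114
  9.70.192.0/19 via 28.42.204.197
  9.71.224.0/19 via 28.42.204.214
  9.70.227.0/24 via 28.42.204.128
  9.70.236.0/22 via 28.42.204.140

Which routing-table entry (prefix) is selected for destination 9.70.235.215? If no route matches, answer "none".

9.70.235.215 is outside every listed prefix and there is no default route.

none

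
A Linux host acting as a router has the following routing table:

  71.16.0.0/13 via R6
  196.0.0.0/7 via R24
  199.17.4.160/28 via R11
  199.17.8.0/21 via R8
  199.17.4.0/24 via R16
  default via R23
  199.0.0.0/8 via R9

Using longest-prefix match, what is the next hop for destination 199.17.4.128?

Routes whose prefix contains 199.17.4.128:
  0.0.0.0/0 (default, matches everything) -> R23
  199.0.0.0/8 (199.0.0.0 - 199.255.255.255) -> R9
  199.17.4.0/24 (199.17.4.0 - 199.17.4.255) -> R16
More-specific entries that do NOT match:
  199.17.4.160/28 (199.17.4.160 - 199.17.4.175) does not contain 199.17.4.128
Longest matching prefix is /24 -> next hop R16.

R16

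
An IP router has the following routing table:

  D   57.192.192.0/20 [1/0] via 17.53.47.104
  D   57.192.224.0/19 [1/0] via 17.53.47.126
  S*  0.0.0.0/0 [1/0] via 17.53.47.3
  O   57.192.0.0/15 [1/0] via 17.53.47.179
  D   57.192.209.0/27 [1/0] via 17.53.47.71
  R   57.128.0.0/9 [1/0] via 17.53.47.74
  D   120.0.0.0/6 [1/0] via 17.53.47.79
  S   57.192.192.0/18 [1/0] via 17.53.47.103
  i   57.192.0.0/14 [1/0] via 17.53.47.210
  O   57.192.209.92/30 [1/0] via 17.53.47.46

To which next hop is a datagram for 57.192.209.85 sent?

17.53.47.103

Routes whose prefix contains 57.192.209.85:
  0.0.0.0/0 (default, matches everything) -> 17.53.47.3
  57.128.0.0/9 (57.128.0.0 - 57.255.255.255) -> 17.53.47.74
  57.192.0.0/14 (57.192.0.0 - 57.195.255.255) -> 17.53.47.210
  57.192.0.0/15 (57.192.0.0 - 57.193.255.255) -> 17.53.47.179
  57.192.192.0/18 (57.192.192.0 - 57.192.255.255) -> 17.53.47.103
More-specific entries that do NOT match:
  57.192.209.92/30 (57.192.209.92 - 57.192.209.95) does not contain 57.192.209.85
  57.192.209.0/27 (57.192.209.0 - 57.192.209.31) does not contain 57.192.209.85
  57.192.192.0/20 (57.192.192.0 - 57.192.207.255) does not contain 57.192.209.85
  57.192.224.0/19 (57.192.224.0 - 57.192.255.255) does not contain 57.192.209.85
Longest matching prefix is /18 -> next hop 17.53.47.103.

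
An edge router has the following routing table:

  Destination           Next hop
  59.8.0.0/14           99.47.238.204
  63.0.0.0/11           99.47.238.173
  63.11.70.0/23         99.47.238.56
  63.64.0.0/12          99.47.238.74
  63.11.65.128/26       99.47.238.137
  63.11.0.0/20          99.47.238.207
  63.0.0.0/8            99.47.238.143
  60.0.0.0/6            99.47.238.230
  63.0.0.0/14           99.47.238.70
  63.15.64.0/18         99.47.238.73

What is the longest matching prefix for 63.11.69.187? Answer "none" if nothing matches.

63.0.0.0/11

Entries matching 63.11.69.187:
  60.0.0.0/6 (60.0.0.0 - 63.255.255.255)
  63.0.0.0/8 (63.0.0.0 - 63.255.255.255)
  63.0.0.0/11 (63.0.0.0 - 63.31.255.255)
Most specific is 63.0.0.0/11.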